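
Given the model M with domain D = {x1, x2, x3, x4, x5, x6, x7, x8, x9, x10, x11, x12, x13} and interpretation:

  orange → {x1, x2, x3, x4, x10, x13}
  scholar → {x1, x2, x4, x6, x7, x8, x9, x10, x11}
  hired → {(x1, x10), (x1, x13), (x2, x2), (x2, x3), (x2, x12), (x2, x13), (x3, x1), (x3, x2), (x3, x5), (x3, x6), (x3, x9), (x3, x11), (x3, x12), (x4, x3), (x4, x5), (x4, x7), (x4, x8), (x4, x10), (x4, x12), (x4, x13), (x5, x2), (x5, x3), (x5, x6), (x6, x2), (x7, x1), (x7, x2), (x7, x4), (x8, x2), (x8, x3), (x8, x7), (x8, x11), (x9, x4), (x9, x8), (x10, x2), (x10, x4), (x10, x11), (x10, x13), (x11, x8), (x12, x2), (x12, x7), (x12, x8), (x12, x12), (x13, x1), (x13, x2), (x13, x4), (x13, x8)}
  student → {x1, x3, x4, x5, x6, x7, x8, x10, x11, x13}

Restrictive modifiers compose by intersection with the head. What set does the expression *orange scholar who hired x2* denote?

{x2, x10}

⟦who hired x2⟧ = {x : ⟨x, x2⟩ ∈ ⟦hired⟧} = {x2, x3, x5, x6, x7, x8, x10, x12, x13}
⟦scholar⟧ = {x1, x2, x4, x6, x7, x8, x9, x10, x11}
… ∩ ⟦who hired x2⟧ = {x1, x2, x4, x6, x7, x8, x9, x10, x11} ∩ {x2, x3, x5, x6, x7, x8, x10, x12, x13} = {x2, x6, x7, x8, x10}
… ∩ ⟦orange⟧ = {x2, x6, x7, x8, x10} ∩ {x1, x2, x3, x4, x10, x13} = {x2, x10}
So ⟦orange scholar who hired x2⟧ = {x2, x10}.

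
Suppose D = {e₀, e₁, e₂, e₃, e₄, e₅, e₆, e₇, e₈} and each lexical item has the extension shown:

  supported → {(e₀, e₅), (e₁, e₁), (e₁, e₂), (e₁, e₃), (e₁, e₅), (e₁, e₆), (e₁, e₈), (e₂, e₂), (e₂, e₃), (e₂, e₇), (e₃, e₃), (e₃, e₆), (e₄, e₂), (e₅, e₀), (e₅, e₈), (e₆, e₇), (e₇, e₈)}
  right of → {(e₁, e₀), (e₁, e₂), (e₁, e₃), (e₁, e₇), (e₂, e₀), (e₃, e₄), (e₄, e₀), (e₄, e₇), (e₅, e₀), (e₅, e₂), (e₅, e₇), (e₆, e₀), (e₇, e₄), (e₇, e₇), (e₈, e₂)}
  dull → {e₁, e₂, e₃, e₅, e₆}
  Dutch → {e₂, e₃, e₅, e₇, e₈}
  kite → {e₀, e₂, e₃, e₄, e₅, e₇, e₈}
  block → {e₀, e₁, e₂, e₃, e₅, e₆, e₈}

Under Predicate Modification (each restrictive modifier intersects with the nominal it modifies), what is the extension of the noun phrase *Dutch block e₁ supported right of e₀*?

⟦e₁ supported⟧ = {x : ⟨e₁, x⟩ ∈ ⟦supported⟧} = {e₁, e₂, e₃, e₅, e₆, e₈}
⟦right of e₀⟧ = {x : ⟨x, e₀⟩ ∈ ⟦right of⟧} = {e₁, e₂, e₄, e₅, e₆}
⟦block⟧ = {e₀, e₁, e₂, e₃, e₅, e₆, e₈}
… ∩ ⟦e₁ supported⟧ = {e₀, e₁, e₂, e₃, e₅, e₆, e₈} ∩ {e₁, e₂, e₃, e₅, e₆, e₈} = {e₁, e₂, e₃, e₅, e₆, e₈}
… ∩ ⟦right of e₀⟧ = {e₁, e₂, e₃, e₅, e₆, e₈} ∩ {e₁, e₂, e₄, e₅, e₆} = {e₁, e₂, e₅, e₆}
… ∩ ⟦Dutch⟧ = {e₁, e₂, e₅, e₆} ∩ {e₂, e₃, e₅, e₇, e₈} = {e₂, e₅}
So ⟦Dutch block e₁ supported right of e₀⟧ = {e₂, e₅}.

{e₂, e₅}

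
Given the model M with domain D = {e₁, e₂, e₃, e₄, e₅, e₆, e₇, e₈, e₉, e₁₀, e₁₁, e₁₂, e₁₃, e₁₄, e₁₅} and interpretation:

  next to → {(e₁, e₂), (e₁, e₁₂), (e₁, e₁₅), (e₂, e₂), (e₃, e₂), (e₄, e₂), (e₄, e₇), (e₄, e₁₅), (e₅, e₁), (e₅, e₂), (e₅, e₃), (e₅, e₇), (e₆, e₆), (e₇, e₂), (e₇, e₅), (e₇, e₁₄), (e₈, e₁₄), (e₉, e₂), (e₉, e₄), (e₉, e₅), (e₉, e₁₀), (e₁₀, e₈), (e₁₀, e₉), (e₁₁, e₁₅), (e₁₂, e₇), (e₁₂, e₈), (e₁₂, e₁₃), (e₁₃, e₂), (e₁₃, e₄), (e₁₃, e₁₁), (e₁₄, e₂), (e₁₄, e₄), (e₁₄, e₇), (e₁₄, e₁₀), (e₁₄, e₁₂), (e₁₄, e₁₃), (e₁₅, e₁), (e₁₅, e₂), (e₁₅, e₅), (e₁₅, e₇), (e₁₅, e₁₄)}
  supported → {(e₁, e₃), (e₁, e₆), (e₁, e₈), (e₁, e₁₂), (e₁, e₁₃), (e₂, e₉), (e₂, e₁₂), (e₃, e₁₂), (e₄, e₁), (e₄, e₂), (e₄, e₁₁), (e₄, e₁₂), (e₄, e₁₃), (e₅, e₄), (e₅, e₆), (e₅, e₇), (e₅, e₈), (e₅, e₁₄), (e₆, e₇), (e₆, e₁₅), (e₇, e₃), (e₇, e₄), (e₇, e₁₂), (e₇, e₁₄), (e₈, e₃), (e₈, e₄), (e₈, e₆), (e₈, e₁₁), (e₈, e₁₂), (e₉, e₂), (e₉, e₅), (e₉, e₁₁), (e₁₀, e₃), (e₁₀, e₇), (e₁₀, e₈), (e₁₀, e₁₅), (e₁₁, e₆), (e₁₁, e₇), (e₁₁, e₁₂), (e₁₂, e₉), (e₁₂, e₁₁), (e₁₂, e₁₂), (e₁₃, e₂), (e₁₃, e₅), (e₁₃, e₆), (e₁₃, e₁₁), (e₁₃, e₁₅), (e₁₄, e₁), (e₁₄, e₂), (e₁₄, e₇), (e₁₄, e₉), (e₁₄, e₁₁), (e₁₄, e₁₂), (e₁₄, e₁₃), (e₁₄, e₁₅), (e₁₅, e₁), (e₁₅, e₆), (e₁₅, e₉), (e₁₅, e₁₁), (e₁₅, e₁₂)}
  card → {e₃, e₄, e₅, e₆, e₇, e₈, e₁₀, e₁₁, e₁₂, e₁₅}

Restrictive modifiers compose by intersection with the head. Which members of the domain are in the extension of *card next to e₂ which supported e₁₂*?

{e₃, e₄, e₇, e₁₅}

⟦next to e₂⟧ = {x : ⟨x, e₂⟩ ∈ ⟦next to⟧} = {e₁, e₂, e₃, e₄, e₅, e₇, e₉, e₁₃, e₁₄, e₁₅}
⟦which supported e₁₂⟧ = {x : ⟨x, e₁₂⟩ ∈ ⟦supported⟧} = {e₁, e₂, e₃, e₄, e₇, e₈, e₁₁, e₁₂, e₁₄, e₁₅}
⟦card⟧ = {e₃, e₄, e₅, e₆, e₇, e₈, e₁₀, e₁₁, e₁₂, e₁₅}
… ∩ ⟦next to e₂⟧ = {e₃, e₄, e₅, e₆, e₇, e₈, e₁₀, e₁₁, e₁₂, e₁₅} ∩ {e₁, e₂, e₃, e₄, e₅, e₇, e₉, e₁₃, e₁₄, e₁₅} = {e₃, e₄, e₅, e₇, e₁₅}
… ∩ ⟦which supported e₁₂⟧ = {e₃, e₄, e₅, e₇, e₁₅} ∩ {e₁, e₂, e₃, e₄, e₇, e₈, e₁₁, e₁₂, e₁₄, e₁₅} = {e₃, e₄, e₇, e₁₅}
So ⟦card next to e₂ which supported e₁₂⟧ = {e₃, e₄, e₇, e₁₅}.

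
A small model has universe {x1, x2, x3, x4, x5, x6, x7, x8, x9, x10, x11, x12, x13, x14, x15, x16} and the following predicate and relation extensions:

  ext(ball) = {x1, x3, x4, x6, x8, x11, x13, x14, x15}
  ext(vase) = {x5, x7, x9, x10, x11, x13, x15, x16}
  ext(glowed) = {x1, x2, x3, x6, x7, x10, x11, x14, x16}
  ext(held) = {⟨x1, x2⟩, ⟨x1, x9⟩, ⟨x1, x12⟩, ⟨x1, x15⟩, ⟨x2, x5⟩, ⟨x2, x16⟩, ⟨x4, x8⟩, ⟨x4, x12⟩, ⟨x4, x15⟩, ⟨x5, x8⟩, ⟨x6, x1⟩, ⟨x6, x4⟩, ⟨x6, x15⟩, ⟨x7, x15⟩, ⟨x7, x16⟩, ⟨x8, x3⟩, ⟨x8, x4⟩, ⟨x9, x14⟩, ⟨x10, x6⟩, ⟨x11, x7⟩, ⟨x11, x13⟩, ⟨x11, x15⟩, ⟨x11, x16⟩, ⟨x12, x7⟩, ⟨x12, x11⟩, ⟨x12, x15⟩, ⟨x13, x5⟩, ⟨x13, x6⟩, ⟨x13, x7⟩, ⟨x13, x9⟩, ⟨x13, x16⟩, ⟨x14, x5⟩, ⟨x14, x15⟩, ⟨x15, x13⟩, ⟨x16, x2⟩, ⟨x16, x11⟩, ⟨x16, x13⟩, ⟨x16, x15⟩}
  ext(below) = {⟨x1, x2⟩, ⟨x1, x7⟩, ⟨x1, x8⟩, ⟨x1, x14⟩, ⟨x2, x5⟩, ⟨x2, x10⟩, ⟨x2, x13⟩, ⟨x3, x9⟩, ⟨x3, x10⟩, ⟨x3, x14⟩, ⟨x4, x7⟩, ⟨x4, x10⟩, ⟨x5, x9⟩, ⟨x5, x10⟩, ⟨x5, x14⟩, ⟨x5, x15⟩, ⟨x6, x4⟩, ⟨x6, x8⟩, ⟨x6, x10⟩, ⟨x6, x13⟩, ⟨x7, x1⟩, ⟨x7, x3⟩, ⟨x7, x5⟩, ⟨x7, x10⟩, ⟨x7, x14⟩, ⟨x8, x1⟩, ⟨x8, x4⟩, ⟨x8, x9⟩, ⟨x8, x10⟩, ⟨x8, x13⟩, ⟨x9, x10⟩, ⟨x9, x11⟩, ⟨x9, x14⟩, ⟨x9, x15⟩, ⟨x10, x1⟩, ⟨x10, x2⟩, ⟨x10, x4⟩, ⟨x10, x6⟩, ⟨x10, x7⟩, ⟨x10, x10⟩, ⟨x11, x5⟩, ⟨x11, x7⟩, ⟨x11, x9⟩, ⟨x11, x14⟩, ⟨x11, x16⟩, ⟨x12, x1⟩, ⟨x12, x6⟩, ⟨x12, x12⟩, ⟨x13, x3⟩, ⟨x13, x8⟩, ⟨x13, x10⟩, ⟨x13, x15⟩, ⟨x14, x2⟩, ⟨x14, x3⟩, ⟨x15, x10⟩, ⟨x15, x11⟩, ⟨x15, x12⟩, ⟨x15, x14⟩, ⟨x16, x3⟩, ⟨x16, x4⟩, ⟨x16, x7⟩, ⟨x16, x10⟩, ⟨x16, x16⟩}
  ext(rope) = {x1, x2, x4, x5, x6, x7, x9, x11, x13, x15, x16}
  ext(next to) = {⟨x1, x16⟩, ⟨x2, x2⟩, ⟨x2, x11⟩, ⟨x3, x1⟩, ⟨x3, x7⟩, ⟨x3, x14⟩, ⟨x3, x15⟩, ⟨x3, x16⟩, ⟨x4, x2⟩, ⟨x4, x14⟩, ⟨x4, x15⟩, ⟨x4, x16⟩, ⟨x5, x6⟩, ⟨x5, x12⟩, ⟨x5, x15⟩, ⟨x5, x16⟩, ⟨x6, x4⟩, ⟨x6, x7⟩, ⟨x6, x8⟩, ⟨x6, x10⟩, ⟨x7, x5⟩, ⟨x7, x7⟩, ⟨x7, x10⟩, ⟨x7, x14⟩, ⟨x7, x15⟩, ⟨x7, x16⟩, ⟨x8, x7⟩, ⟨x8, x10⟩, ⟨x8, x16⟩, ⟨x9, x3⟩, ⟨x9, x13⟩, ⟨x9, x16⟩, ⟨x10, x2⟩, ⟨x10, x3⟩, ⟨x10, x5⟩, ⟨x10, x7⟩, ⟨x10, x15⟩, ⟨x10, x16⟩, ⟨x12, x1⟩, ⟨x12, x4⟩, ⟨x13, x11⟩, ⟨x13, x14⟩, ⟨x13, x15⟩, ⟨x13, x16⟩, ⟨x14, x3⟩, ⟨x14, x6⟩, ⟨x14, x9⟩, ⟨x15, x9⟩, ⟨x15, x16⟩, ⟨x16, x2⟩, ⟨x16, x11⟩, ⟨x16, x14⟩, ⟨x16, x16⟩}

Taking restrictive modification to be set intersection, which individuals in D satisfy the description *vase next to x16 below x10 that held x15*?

{x7, x16}

⟦next to x16⟧ = {x : ⟨x, x16⟩ ∈ ⟦next to⟧} = {x1, x3, x4, x5, x7, x8, x9, x10, x13, x15, x16}
⟦below x10⟧ = {x : ⟨x, x10⟩ ∈ ⟦below⟧} = {x2, x3, x4, x5, x6, x7, x8, x9, x10, x13, x15, x16}
⟦that held x15⟧ = {x : ⟨x, x15⟩ ∈ ⟦held⟧} = {x1, x4, x6, x7, x11, x12, x14, x16}
⟦vase⟧ = {x5, x7, x9, x10, x11, x13, x15, x16}
… ∩ ⟦next to x16⟧ = {x5, x7, x9, x10, x11, x13, x15, x16} ∩ {x1, x3, x4, x5, x7, x8, x9, x10, x13, x15, x16} = {x5, x7, x9, x10, x13, x15, x16}
… ∩ ⟦below x10⟧ = {x5, x7, x9, x10, x13, x15, x16} ∩ {x2, x3, x4, x5, x6, x7, x8, x9, x10, x13, x15, x16} = {x5, x7, x9, x10, x13, x15, x16}
… ∩ ⟦that held x15⟧ = {x5, x7, x9, x10, x13, x15, x16} ∩ {x1, x4, x6, x7, x11, x12, x14, x16} = {x7, x16}
So ⟦vase next to x16 below x10 that held x15⟧ = {x7, x16}.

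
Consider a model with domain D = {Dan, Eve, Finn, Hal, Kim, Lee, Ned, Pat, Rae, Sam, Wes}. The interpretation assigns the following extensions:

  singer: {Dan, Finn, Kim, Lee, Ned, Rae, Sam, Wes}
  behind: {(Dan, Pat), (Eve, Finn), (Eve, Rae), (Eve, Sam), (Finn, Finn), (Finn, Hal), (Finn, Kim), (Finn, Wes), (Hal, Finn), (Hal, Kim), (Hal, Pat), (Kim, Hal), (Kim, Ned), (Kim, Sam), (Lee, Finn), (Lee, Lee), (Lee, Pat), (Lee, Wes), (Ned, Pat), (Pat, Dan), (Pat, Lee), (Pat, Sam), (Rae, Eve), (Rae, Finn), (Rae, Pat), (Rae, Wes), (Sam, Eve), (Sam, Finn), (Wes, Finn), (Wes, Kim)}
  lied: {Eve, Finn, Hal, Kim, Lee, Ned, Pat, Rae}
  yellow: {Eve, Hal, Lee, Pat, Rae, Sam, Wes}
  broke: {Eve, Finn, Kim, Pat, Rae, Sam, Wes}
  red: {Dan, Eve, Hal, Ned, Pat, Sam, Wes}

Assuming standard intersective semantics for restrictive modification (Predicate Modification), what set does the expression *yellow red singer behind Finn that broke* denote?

{Sam, Wes}

⟦behind Finn⟧ = {x : ⟨x, Finn⟩ ∈ ⟦behind⟧} = {Eve, Finn, Hal, Lee, Rae, Sam, Wes}
⟦that broke⟧ = ⟦broke⟧ = {Eve, Finn, Kim, Pat, Rae, Sam, Wes}
⟦singer⟧ = {Dan, Finn, Kim, Lee, Ned, Rae, Sam, Wes}
… ∩ ⟦behind Finn⟧ = {Dan, Finn, Kim, Lee, Ned, Rae, Sam, Wes} ∩ {Eve, Finn, Hal, Lee, Rae, Sam, Wes} = {Finn, Lee, Rae, Sam, Wes}
… ∩ ⟦that broke⟧ = {Finn, Lee, Rae, Sam, Wes} ∩ {Eve, Finn, Kim, Pat, Rae, Sam, Wes} = {Finn, Rae, Sam, Wes}
… ∩ ⟦yellow⟧ = {Finn, Rae, Sam, Wes} ∩ {Eve, Hal, Lee, Pat, Rae, Sam, Wes} = {Rae, Sam, Wes}
… ∩ ⟦red⟧ = {Rae, Sam, Wes} ∩ {Dan, Eve, Hal, Ned, Pat, Sam, Wes} = {Sam, Wes}
So ⟦yellow red singer behind Finn that broke⟧ = {Sam, Wes}.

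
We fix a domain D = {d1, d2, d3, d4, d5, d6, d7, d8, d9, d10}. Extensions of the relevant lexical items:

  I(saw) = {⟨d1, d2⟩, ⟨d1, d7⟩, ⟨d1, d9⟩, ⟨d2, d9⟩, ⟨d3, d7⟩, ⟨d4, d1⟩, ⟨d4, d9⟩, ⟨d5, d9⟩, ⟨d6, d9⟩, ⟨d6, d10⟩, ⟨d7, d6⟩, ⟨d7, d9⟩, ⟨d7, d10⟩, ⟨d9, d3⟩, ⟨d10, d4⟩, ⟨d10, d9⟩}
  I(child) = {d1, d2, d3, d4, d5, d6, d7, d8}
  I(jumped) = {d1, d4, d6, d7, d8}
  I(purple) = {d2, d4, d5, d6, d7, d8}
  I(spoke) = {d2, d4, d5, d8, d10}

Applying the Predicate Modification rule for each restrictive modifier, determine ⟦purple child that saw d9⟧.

⟦that saw d9⟧ = {x : ⟨x, d9⟩ ∈ ⟦saw⟧} = {d1, d2, d4, d5, d6, d7, d10}
⟦child⟧ = {d1, d2, d3, d4, d5, d6, d7, d8}
… ∩ ⟦that saw d9⟧ = {d1, d2, d3, d4, d5, d6, d7, d8} ∩ {d1, d2, d4, d5, d6, d7, d10} = {d1, d2, d4, d5, d6, d7}
… ∩ ⟦purple⟧ = {d1, d2, d4, d5, d6, d7} ∩ {d2, d4, d5, d6, d7, d8} = {d2, d4, d5, d6, d7}
So ⟦purple child that saw d9⟧ = {d2, d4, d5, d6, d7}.

{d2, d4, d5, d6, d7}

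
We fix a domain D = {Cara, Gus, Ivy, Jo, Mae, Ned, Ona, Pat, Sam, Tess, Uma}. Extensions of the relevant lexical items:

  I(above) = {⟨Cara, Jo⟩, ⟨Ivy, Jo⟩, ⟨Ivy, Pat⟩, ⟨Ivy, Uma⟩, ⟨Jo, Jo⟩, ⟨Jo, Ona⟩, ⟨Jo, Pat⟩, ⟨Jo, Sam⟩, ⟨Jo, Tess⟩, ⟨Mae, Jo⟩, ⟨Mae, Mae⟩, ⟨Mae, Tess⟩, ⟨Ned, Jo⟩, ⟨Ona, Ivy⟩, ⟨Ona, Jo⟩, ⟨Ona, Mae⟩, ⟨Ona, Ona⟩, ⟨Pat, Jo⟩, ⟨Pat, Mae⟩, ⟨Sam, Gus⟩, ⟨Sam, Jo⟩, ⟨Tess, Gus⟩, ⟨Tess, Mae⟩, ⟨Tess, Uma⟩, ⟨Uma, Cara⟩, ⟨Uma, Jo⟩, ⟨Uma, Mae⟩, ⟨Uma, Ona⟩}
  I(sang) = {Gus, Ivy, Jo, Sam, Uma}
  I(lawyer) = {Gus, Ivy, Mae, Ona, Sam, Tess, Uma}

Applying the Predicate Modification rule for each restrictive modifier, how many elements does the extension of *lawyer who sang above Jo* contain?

⟦who sang⟧ = ⟦sang⟧ = {Gus, Ivy, Jo, Sam, Uma}
⟦above Jo⟧ = {x : ⟨x, Jo⟩ ∈ ⟦above⟧} = {Cara, Ivy, Jo, Mae, Ned, Ona, Pat, Sam, Uma}
⟦lawyer⟧ = {Gus, Ivy, Mae, Ona, Sam, Tess, Uma}
… ∩ ⟦who sang⟧ = {Gus, Ivy, Mae, Ona, Sam, Tess, Uma} ∩ {Gus, Ivy, Jo, Sam, Uma} = {Gus, Ivy, Sam, Uma}
… ∩ ⟦above Jo⟧ = {Gus, Ivy, Sam, Uma} ∩ {Cara, Ivy, Jo, Mae, Ned, Ona, Pat, Sam, Uma} = {Ivy, Sam, Uma}
⟦lawyer who sang above Jo⟧ = {Ivy, Sam, Uma}, so the cardinality is 3.

3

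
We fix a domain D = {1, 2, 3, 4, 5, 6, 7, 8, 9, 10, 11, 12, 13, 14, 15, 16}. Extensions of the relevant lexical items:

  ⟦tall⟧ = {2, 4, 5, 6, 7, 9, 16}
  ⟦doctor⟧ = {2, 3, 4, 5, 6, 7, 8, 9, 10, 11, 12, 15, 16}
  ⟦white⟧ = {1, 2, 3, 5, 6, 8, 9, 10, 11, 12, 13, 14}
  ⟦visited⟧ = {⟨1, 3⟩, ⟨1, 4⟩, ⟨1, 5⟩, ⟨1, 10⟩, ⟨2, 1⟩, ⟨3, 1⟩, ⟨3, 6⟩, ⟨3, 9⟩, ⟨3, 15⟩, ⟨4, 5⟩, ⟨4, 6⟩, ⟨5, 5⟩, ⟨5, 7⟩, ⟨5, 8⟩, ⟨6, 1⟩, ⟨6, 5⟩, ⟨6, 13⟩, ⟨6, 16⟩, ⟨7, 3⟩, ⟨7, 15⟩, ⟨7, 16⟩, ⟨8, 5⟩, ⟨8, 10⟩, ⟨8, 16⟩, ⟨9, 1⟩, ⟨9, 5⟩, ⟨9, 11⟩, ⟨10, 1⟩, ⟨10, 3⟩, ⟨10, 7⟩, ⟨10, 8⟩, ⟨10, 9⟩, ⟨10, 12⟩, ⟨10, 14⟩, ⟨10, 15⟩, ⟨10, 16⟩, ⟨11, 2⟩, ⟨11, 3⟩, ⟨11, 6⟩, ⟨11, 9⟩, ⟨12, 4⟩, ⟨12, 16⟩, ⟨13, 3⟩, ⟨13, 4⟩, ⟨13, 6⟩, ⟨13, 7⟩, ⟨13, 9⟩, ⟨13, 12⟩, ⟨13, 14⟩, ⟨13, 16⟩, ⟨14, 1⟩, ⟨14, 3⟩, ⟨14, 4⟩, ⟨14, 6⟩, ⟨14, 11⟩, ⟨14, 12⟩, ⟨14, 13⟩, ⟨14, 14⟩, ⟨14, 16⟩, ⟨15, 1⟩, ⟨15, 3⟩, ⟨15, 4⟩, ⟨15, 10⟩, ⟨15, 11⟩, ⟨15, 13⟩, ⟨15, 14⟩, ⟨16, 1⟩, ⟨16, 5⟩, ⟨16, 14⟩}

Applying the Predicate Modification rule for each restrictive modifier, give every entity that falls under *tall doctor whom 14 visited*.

⟦whom 14 visited⟧ = {x : ⟨14, x⟩ ∈ ⟦visited⟧} = {1, 3, 4, 6, 11, 12, 13, 14, 16}
⟦doctor⟧ = {2, 3, 4, 5, 6, 7, 8, 9, 10, 11, 12, 15, 16}
… ∩ ⟦whom 14 visited⟧ = {2, 3, 4, 5, 6, 7, 8, 9, 10, 11, 12, 15, 16} ∩ {1, 3, 4, 6, 11, 12, 13, 14, 16} = {3, 4, 6, 11, 12, 16}
… ∩ ⟦tall⟧ = {3, 4, 6, 11, 12, 16} ∩ {2, 4, 5, 6, 7, 9, 16} = {4, 6, 16}
So ⟦tall doctor whom 14 visited⟧ = {4, 6, 16}.

{4, 6, 16}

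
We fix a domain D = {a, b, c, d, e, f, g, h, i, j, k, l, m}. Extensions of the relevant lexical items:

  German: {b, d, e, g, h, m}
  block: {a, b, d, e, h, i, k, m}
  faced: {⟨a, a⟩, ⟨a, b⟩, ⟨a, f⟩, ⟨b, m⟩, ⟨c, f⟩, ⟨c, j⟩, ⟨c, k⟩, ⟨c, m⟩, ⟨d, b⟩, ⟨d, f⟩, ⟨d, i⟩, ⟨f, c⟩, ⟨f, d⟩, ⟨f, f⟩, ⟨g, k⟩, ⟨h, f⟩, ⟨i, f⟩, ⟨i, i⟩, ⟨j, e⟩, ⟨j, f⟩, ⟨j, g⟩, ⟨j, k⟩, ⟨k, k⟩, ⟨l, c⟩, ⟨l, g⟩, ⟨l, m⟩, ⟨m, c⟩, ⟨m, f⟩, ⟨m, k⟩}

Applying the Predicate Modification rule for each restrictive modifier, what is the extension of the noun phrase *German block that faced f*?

{d, h, m}

⟦that faced f⟧ = {x : ⟨x, f⟩ ∈ ⟦faced⟧} = {a, c, d, f, h, i, j, m}
⟦block⟧ = {a, b, d, e, h, i, k, m}
… ∩ ⟦that faced f⟧ = {a, b, d, e, h, i, k, m} ∩ {a, c, d, f, h, i, j, m} = {a, d, h, i, m}
… ∩ ⟦German⟧ = {a, d, h, i, m} ∩ {b, d, e, g, h, m} = {d, h, m}
So ⟦German block that faced f⟧ = {d, h, m}.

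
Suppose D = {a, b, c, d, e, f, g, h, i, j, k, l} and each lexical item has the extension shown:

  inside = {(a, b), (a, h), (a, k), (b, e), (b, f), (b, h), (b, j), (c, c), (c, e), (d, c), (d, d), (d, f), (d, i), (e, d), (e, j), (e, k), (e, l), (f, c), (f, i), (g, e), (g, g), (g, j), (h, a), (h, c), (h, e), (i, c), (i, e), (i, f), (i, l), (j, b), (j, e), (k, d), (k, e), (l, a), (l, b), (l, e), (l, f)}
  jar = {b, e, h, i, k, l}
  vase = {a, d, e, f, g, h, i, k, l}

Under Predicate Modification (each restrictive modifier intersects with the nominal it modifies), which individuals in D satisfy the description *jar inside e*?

⟦inside e⟧ = {x : ⟨x, e⟩ ∈ ⟦inside⟧} = {b, c, g, h, i, j, k, l}
⟦jar⟧ = {b, e, h, i, k, l}
… ∩ ⟦inside e⟧ = {b, e, h, i, k, l} ∩ {b, c, g, h, i, j, k, l} = {b, h, i, k, l}
So ⟦jar inside e⟧ = {b, h, i, k, l}.

{b, h, i, k, l}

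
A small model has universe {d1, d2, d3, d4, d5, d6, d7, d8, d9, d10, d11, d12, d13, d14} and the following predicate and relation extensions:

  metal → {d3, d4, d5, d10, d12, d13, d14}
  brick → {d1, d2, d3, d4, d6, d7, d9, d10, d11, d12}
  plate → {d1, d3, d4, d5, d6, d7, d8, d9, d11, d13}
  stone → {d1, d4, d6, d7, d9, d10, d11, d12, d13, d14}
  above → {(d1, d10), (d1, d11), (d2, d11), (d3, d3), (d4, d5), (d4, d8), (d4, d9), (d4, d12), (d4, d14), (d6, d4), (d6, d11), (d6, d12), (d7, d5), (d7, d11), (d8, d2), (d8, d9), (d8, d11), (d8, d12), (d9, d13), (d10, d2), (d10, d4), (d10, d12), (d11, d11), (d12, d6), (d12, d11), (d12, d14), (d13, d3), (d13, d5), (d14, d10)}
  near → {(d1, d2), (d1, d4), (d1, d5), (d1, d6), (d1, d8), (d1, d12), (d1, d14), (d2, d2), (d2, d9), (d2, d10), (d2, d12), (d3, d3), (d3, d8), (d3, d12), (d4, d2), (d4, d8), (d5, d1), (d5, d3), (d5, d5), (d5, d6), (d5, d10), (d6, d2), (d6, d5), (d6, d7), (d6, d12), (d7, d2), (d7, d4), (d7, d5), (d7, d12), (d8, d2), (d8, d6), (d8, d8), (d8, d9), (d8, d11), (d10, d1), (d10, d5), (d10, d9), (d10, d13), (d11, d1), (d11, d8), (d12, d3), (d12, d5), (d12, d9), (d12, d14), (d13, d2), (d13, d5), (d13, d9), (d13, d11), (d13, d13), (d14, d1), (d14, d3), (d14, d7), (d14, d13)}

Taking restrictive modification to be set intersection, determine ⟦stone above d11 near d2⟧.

{d1, d6, d7}

⟦above d11⟧ = {x : ⟨x, d11⟩ ∈ ⟦above⟧} = {d1, d2, d6, d7, d8, d11, d12}
⟦near d2⟧ = {x : ⟨x, d2⟩ ∈ ⟦near⟧} = {d1, d2, d4, d6, d7, d8, d13}
⟦stone⟧ = {d1, d4, d6, d7, d9, d10, d11, d12, d13, d14}
… ∩ ⟦above d11⟧ = {d1, d4, d6, d7, d9, d10, d11, d12, d13, d14} ∩ {d1, d2, d6, d7, d8, d11, d12} = {d1, d6, d7, d11, d12}
… ∩ ⟦near d2⟧ = {d1, d6, d7, d11, d12} ∩ {d1, d2, d4, d6, d7, d8, d13} = {d1, d6, d7}
So ⟦stone above d11 near d2⟧ = {d1, d6, d7}.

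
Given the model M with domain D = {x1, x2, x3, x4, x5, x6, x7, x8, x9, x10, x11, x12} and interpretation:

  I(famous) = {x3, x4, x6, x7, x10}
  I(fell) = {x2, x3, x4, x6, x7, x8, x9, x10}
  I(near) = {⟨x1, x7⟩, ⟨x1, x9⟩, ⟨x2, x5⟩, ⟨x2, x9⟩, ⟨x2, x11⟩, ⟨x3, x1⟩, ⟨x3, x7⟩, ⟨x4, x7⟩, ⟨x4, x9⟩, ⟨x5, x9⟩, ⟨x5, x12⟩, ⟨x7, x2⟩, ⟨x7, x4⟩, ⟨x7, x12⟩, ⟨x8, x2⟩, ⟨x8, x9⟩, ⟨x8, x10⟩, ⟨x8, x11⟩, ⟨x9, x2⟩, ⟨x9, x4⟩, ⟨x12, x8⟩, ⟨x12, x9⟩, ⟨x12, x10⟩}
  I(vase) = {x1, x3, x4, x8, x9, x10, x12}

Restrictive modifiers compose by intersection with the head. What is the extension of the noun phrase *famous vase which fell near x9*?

⟦which fell⟧ = ⟦fell⟧ = {x2, x3, x4, x6, x7, x8, x9, x10}
⟦near x9⟧ = {x : ⟨x, x9⟩ ∈ ⟦near⟧} = {x1, x2, x4, x5, x8, x12}
⟦vase⟧ = {x1, x3, x4, x8, x9, x10, x12}
… ∩ ⟦which fell⟧ = {x1, x3, x4, x8, x9, x10, x12} ∩ {x2, x3, x4, x6, x7, x8, x9, x10} = {x3, x4, x8, x9, x10}
… ∩ ⟦near x9⟧ = {x3, x4, x8, x9, x10} ∩ {x1, x2, x4, x5, x8, x12} = {x4, x8}
… ∩ ⟦famous⟧ = {x4, x8} ∩ {x3, x4, x6, x7, x10} = {x4}
So ⟦famous vase which fell near x9⟧ = {x4}.

{x4}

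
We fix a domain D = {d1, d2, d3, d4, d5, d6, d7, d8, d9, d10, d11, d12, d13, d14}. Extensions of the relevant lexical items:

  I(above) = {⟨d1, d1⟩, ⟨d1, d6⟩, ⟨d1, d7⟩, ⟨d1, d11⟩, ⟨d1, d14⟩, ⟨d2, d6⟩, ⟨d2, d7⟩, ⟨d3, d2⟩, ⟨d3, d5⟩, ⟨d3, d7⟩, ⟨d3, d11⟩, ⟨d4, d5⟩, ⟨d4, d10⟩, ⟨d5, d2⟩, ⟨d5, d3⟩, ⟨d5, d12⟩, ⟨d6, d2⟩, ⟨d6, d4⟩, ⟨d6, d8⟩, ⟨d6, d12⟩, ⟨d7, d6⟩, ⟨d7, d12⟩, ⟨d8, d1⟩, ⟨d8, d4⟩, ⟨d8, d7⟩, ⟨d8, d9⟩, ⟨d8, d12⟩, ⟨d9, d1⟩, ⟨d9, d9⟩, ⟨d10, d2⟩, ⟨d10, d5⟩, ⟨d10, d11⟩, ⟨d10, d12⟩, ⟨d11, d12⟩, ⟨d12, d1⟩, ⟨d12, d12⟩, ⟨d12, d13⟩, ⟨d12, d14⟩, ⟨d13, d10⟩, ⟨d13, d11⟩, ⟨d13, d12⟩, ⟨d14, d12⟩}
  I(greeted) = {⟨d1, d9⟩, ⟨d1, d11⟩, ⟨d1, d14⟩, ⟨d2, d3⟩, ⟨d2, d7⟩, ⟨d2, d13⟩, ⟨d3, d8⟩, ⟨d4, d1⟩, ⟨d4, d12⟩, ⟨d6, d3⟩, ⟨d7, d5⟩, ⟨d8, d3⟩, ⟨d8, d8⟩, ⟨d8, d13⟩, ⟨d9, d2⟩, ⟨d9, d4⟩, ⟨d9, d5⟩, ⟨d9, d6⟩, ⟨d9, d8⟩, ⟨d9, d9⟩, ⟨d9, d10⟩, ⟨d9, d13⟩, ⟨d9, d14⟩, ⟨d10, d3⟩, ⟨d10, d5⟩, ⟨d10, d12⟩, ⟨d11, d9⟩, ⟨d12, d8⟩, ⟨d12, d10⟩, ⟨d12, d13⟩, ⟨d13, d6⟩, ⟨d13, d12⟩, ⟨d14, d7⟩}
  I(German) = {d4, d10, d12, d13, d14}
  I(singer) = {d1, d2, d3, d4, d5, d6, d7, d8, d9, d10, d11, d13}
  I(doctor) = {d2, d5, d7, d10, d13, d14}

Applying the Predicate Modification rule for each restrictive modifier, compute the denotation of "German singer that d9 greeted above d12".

⟦that d9 greeted⟧ = {x : ⟨d9, x⟩ ∈ ⟦greeted⟧} = {d2, d4, d5, d6, d8, d9, d10, d13, d14}
⟦above d12⟧ = {x : ⟨x, d12⟩ ∈ ⟦above⟧} = {d5, d6, d7, d8, d10, d11, d12, d13, d14}
⟦singer⟧ = {d1, d2, d3, d4, d5, d6, d7, d8, d9, d10, d11, d13}
… ∩ ⟦that d9 greeted⟧ = {d1, d2, d3, d4, d5, d6, d7, d8, d9, d10, d11, d13} ∩ {d2, d4, d5, d6, d8, d9, d10, d13, d14} = {d2, d4, d5, d6, d8, d9, d10, d13}
… ∩ ⟦above d12⟧ = {d2, d4, d5, d6, d8, d9, d10, d13} ∩ {d5, d6, d7, d8, d10, d11, d12, d13, d14} = {d5, d6, d8, d10, d13}
… ∩ ⟦German⟧ = {d5, d6, d8, d10, d13} ∩ {d4, d10, d12, d13, d14} = {d10, d13}
So ⟦German singer that d9 greeted above d12⟧ = {d10, d13}.

{d10, d13}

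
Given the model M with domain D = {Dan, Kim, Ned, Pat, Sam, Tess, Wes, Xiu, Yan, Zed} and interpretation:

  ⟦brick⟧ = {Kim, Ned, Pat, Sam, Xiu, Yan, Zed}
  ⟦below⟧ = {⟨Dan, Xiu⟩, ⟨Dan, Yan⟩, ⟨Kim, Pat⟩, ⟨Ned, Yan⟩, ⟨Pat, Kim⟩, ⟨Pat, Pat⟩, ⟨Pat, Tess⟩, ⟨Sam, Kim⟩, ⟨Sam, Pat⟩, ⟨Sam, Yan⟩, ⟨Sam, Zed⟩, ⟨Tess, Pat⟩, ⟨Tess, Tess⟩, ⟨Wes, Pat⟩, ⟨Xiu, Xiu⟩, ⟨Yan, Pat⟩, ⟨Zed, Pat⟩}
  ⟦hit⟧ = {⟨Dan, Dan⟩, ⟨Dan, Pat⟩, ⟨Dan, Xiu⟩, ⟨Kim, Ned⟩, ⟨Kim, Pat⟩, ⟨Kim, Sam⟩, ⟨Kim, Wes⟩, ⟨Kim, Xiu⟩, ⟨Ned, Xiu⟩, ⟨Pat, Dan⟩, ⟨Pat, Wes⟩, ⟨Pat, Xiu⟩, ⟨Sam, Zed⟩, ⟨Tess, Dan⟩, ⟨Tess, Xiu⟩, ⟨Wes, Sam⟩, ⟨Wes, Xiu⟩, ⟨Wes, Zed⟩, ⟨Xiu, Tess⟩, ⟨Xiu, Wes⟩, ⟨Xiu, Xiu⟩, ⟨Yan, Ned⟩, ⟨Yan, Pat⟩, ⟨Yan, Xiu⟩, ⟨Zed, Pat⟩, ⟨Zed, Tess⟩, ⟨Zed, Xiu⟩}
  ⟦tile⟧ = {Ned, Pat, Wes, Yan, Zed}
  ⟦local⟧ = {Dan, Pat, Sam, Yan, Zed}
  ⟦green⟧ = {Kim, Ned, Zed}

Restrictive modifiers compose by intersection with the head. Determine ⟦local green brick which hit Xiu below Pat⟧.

{Zed}

⟦which hit Xiu⟧ = {x : ⟨x, Xiu⟩ ∈ ⟦hit⟧} = {Dan, Kim, Ned, Pat, Tess, Wes, Xiu, Yan, Zed}
⟦below Pat⟧ = {x : ⟨x, Pat⟩ ∈ ⟦below⟧} = {Kim, Pat, Sam, Tess, Wes, Yan, Zed}
⟦brick⟧ = {Kim, Ned, Pat, Sam, Xiu, Yan, Zed}
… ∩ ⟦which hit Xiu⟧ = {Kim, Ned, Pat, Sam, Xiu, Yan, Zed} ∩ {Dan, Kim, Ned, Pat, Tess, Wes, Xiu, Yan, Zed} = {Kim, Ned, Pat, Xiu, Yan, Zed}
… ∩ ⟦below Pat⟧ = {Kim, Ned, Pat, Xiu, Yan, Zed} ∩ {Kim, Pat, Sam, Tess, Wes, Yan, Zed} = {Kim, Pat, Yan, Zed}
… ∩ ⟦local⟧ = {Kim, Pat, Yan, Zed} ∩ {Dan, Pat, Sam, Yan, Zed} = {Pat, Yan, Zed}
… ∩ ⟦green⟧ = {Pat, Yan, Zed} ∩ {Kim, Ned, Zed} = {Zed}
So ⟦local green brick which hit Xiu below Pat⟧ = {Zed}.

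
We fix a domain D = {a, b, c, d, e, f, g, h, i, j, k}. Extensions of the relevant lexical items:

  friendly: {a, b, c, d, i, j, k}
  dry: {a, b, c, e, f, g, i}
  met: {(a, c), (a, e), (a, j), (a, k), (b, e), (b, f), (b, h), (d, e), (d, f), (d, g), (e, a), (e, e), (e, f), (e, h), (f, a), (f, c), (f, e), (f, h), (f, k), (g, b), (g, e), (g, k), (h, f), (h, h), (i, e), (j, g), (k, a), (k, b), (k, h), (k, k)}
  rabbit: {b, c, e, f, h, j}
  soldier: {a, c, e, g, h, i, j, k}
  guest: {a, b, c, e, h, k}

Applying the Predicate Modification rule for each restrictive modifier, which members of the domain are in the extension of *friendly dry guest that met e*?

⟦that met e⟧ = {x : ⟨x, e⟩ ∈ ⟦met⟧} = {a, b, d, e, f, g, i}
⟦guest⟧ = {a, b, c, e, h, k}
… ∩ ⟦that met e⟧ = {a, b, c, e, h, k} ∩ {a, b, d, e, f, g, i} = {a, b, e}
… ∩ ⟦friendly⟧ = {a, b, e} ∩ {a, b, c, d, i, j, k} = {a, b}
… ∩ ⟦dry⟧ = {a, b} ∩ {a, b, c, e, f, g, i} = {a, b}
So ⟦friendly dry guest that met e⟧ = {a, b}.

{a, b}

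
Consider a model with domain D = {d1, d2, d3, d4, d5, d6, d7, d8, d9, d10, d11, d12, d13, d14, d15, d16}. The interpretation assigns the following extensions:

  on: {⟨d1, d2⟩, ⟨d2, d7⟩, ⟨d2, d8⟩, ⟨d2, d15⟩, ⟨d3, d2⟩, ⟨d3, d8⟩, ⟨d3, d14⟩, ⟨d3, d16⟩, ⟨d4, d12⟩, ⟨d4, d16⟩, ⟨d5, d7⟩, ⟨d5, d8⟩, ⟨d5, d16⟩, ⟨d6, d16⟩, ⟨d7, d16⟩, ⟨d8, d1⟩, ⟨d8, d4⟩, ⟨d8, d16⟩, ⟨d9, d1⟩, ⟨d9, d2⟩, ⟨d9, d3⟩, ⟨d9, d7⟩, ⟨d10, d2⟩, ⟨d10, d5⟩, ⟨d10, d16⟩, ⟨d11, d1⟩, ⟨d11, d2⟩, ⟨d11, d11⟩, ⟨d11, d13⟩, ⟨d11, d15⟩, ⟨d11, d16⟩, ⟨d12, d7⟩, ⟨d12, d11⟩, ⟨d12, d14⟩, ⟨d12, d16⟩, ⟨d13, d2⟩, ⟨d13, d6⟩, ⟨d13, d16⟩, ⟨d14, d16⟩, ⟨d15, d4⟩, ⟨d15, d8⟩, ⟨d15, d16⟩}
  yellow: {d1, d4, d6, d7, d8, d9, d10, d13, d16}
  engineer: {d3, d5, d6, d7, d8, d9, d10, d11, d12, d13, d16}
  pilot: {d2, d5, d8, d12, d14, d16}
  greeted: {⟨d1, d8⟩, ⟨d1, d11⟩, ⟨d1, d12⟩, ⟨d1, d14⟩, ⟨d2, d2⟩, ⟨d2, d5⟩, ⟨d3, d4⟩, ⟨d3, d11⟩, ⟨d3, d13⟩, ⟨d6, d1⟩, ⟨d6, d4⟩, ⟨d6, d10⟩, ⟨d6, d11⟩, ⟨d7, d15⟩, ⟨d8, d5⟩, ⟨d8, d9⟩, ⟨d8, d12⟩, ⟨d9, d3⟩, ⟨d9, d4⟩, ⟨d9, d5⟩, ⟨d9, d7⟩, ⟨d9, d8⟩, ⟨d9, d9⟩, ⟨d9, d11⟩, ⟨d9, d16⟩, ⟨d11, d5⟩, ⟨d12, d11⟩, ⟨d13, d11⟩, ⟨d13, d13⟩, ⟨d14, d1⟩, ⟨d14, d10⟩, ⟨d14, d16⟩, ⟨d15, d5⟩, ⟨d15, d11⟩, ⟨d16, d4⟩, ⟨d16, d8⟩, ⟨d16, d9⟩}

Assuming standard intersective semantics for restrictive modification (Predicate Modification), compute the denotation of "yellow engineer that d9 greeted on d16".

{d7, d8}

⟦that d9 greeted⟧ = {x : ⟨d9, x⟩ ∈ ⟦greeted⟧} = {d3, d4, d5, d7, d8, d9, d11, d16}
⟦on d16⟧ = {x : ⟨x, d16⟩ ∈ ⟦on⟧} = {d3, d4, d5, d6, d7, d8, d10, d11, d12, d13, d14, d15}
⟦engineer⟧ = {d3, d5, d6, d7, d8, d9, d10, d11, d12, d13, d16}
… ∩ ⟦that d9 greeted⟧ = {d3, d5, d6, d7, d8, d9, d10, d11, d12, d13, d16} ∩ {d3, d4, d5, d7, d8, d9, d11, d16} = {d3, d5, d7, d8, d9, d11, d16}
… ∩ ⟦on d16⟧ = {d3, d5, d7, d8, d9, d11, d16} ∩ {d3, d4, d5, d6, d7, d8, d10, d11, d12, d13, d14, d15} = {d3, d5, d7, d8, d11}
… ∩ ⟦yellow⟧ = {d3, d5, d7, d8, d11} ∩ {d1, d4, d6, d7, d8, d9, d10, d13, d16} = {d7, d8}
So ⟦yellow engineer that d9 greeted on d16⟧ = {d7, d8}.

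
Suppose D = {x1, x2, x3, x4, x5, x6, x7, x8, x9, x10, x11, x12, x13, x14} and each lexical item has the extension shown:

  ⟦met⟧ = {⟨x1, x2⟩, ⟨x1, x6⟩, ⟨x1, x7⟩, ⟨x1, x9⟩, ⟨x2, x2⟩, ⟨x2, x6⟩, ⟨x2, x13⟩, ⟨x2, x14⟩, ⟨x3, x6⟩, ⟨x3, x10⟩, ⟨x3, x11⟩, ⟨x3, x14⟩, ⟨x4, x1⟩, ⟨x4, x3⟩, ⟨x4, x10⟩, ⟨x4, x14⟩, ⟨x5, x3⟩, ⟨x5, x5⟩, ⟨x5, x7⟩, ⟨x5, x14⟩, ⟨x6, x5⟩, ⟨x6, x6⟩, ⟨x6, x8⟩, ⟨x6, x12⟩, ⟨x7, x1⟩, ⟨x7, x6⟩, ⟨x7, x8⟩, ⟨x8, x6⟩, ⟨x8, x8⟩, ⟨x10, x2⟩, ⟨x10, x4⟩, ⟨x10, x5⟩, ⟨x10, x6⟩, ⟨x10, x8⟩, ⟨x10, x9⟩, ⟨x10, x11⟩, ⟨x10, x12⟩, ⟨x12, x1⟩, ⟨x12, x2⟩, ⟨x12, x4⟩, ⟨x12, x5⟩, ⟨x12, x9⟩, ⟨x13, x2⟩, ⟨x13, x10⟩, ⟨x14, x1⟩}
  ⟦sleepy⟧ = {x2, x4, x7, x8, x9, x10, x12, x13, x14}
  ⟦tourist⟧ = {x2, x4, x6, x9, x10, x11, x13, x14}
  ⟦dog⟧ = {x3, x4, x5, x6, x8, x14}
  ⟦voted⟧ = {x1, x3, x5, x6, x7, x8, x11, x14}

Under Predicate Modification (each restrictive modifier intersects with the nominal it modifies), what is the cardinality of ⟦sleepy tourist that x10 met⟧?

3

⟦that x10 met⟧ = {x : ⟨x10, x⟩ ∈ ⟦met⟧} = {x2, x4, x5, x6, x8, x9, x11, x12}
⟦tourist⟧ = {x2, x4, x6, x9, x10, x11, x13, x14}
… ∩ ⟦that x10 met⟧ = {x2, x4, x6, x9, x10, x11, x13, x14} ∩ {x2, x4, x5, x6, x8, x9, x11, x12} = {x2, x4, x6, x9, x11}
… ∩ ⟦sleepy⟧ = {x2, x4, x6, x9, x11} ∩ {x2, x4, x7, x8, x9, x10, x12, x13, x14} = {x2, x4, x9}
⟦sleepy tourist that x10 met⟧ = {x2, x4, x9}, so the cardinality is 3.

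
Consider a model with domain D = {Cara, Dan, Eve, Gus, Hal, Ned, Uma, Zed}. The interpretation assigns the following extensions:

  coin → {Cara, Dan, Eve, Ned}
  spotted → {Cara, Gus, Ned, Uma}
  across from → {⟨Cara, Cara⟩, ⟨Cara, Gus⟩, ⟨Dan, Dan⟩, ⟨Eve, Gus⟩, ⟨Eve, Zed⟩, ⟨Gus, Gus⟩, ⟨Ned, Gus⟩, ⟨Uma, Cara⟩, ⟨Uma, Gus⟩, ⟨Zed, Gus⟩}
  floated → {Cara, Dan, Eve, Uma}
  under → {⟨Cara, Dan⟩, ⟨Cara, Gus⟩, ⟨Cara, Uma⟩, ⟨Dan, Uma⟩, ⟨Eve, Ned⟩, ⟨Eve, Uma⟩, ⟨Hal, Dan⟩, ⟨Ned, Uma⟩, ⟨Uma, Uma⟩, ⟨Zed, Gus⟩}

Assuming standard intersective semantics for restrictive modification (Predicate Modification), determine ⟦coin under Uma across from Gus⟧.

{Cara, Eve, Ned}

⟦under Uma⟧ = {x : ⟨x, Uma⟩ ∈ ⟦under⟧} = {Cara, Dan, Eve, Ned, Uma}
⟦across from Gus⟧ = {x : ⟨x, Gus⟩ ∈ ⟦across from⟧} = {Cara, Eve, Gus, Ned, Uma, Zed}
⟦coin⟧ = {Cara, Dan, Eve, Ned}
… ∩ ⟦under Uma⟧ = {Cara, Dan, Eve, Ned} ∩ {Cara, Dan, Eve, Ned, Uma} = {Cara, Dan, Eve, Ned}
… ∩ ⟦across from Gus⟧ = {Cara, Dan, Eve, Ned} ∩ {Cara, Eve, Gus, Ned, Uma, Zed} = {Cara, Eve, Ned}
So ⟦coin under Uma across from Gus⟧ = {Cara, Eve, Ned}.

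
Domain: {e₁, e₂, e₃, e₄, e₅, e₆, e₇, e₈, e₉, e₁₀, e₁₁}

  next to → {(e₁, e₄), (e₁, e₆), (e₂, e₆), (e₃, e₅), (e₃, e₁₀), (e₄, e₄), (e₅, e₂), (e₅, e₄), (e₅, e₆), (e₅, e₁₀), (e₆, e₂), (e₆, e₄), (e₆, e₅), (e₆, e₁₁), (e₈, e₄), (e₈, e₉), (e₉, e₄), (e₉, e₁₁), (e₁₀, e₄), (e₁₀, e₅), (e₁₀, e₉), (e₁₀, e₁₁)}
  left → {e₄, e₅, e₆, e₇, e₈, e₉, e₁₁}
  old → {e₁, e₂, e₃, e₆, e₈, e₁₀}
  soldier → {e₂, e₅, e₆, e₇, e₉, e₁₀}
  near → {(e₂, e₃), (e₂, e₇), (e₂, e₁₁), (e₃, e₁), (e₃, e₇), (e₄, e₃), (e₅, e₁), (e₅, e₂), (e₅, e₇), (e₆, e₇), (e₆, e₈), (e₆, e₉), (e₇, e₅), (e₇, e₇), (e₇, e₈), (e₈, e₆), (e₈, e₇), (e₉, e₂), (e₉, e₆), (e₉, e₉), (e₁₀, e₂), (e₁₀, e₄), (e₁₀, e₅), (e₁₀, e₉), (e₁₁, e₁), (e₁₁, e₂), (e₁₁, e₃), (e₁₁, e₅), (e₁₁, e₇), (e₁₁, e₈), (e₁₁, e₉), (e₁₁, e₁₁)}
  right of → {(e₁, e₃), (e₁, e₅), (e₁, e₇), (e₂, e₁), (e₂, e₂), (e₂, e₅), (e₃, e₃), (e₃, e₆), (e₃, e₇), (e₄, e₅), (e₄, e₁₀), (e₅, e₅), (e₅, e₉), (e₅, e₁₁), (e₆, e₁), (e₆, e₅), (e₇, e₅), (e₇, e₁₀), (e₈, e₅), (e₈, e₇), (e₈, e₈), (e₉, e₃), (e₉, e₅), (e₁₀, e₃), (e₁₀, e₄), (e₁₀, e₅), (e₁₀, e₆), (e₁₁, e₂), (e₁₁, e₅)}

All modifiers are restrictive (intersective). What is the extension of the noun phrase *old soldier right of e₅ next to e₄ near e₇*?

⟦right of e₅⟧ = {x : ⟨x, e₅⟩ ∈ ⟦right of⟧} = {e₁, e₂, e₄, e₅, e₆, e₇, e₈, e₉, e₁₀, e₁₁}
⟦next to e₄⟧ = {x : ⟨x, e₄⟩ ∈ ⟦next to⟧} = {e₁, e₄, e₅, e₆, e₈, e₉, e₁₀}
⟦near e₇⟧ = {x : ⟨x, e₇⟩ ∈ ⟦near⟧} = {e₂, e₃, e₅, e₆, e₇, e₈, e₁₁}
⟦soldier⟧ = {e₂, e₅, e₆, e₇, e₉, e₁₀}
… ∩ ⟦right of e₅⟧ = {e₂, e₅, e₆, e₇, e₉, e₁₀} ∩ {e₁, e₂, e₄, e₅, e₆, e₇, e₈, e₉, e₁₀, e₁₁} = {e₂, e₅, e₆, e₇, e₉, e₁₀}
… ∩ ⟦next to e₄⟧ = {e₂, e₅, e₆, e₇, e₉, e₁₀} ∩ {e₁, e₄, e₅, e₆, e₈, e₉, e₁₀} = {e₅, e₆, e₉, e₁₀}
… ∩ ⟦near e₇⟧ = {e₅, e₆, e₉, e₁₀} ∩ {e₂, e₃, e₅, e₆, e₇, e₈, e₁₁} = {e₅, e₆}
… ∩ ⟦old⟧ = {e₅, e₆} ∩ {e₁, e₂, e₃, e₆, e₈, e₁₀} = {e₆}
So ⟦old soldier right of e₅ next to e₄ near e₇⟧ = {e₆}.

{e₆}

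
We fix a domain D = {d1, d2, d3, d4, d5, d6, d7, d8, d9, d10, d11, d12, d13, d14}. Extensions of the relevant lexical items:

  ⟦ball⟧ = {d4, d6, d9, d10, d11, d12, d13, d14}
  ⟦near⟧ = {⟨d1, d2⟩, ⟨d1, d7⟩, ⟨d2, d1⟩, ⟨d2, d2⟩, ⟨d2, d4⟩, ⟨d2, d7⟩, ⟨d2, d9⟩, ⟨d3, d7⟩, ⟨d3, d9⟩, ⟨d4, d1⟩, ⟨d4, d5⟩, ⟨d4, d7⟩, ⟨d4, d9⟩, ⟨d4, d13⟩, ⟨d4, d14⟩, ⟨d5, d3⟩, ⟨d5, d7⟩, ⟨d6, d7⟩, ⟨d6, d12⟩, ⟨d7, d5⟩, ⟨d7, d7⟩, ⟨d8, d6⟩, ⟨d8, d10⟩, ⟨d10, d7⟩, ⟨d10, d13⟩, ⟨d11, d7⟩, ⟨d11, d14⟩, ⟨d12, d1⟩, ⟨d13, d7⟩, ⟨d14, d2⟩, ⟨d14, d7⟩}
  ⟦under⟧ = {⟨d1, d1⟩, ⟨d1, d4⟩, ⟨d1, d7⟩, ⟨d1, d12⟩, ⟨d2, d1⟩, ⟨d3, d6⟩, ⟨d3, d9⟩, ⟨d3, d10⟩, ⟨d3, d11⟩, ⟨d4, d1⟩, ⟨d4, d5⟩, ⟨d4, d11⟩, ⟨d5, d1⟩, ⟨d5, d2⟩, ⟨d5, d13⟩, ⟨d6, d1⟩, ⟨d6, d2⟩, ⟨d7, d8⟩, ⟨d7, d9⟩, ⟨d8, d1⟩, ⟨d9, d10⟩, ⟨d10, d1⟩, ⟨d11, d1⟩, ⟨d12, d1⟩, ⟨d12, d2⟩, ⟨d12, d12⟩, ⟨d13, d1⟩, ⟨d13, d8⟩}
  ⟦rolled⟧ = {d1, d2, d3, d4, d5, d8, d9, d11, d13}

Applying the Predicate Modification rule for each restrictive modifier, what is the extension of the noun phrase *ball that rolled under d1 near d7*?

{d4, d11, d13}

⟦that rolled⟧ = ⟦rolled⟧ = {d1, d2, d3, d4, d5, d8, d9, d11, d13}
⟦under d1⟧ = {x : ⟨x, d1⟩ ∈ ⟦under⟧} = {d1, d2, d4, d5, d6, d8, d10, d11, d12, d13}
⟦near d7⟧ = {x : ⟨x, d7⟩ ∈ ⟦near⟧} = {d1, d2, d3, d4, d5, d6, d7, d10, d11, d13, d14}
⟦ball⟧ = {d4, d6, d9, d10, d11, d12, d13, d14}
… ∩ ⟦that rolled⟧ = {d4, d6, d9, d10, d11, d12, d13, d14} ∩ {d1, d2, d3, d4, d5, d8, d9, d11, d13} = {d4, d9, d11, d13}
… ∩ ⟦under d1⟧ = {d4, d9, d11, d13} ∩ {d1, d2, d4, d5, d6, d8, d10, d11, d12, d13} = {d4, d11, d13}
… ∩ ⟦near d7⟧ = {d4, d11, d13} ∩ {d1, d2, d3, d4, d5, d6, d7, d10, d11, d13, d14} = {d4, d11, d13}
So ⟦ball that rolled under d1 near d7⟧ = {d4, d11, d13}.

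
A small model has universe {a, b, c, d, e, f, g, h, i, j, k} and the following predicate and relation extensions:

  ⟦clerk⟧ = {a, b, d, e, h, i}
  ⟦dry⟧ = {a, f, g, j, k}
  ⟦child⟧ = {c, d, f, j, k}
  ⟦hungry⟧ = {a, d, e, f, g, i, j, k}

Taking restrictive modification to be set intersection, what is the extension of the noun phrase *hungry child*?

⟦child⟧ = {c, d, f, j, k}
… ∩ ⟦hungry⟧ = {c, d, f, j, k} ∩ {a, d, e, f, g, i, j, k} = {d, f, j, k}
So ⟦hungry child⟧ = {d, f, j, k}.

{d, f, j, k}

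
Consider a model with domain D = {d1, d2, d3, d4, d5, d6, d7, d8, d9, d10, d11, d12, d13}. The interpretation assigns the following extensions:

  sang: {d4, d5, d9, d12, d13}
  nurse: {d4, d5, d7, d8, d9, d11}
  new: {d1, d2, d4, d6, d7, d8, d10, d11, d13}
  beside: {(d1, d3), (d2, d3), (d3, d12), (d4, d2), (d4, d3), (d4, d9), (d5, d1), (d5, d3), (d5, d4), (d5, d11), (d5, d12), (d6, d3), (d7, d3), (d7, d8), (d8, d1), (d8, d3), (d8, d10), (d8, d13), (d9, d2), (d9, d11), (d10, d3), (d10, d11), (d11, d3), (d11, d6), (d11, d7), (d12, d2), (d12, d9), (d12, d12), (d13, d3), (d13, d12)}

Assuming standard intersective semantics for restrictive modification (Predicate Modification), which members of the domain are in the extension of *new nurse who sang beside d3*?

⟦who sang⟧ = ⟦sang⟧ = {d4, d5, d9, d12, d13}
⟦beside d3⟧ = {x : ⟨x, d3⟩ ∈ ⟦beside⟧} = {d1, d2, d4, d5, d6, d7, d8, d10, d11, d13}
⟦nurse⟧ = {d4, d5, d7, d8, d9, d11}
… ∩ ⟦who sang⟧ = {d4, d5, d7, d8, d9, d11} ∩ {d4, d5, d9, d12, d13} = {d4, d5, d9}
… ∩ ⟦beside d3⟧ = {d4, d5, d9} ∩ {d1, d2, d4, d5, d6, d7, d8, d10, d11, d13} = {d4, d5}
… ∩ ⟦new⟧ = {d4, d5} ∩ {d1, d2, d4, d6, d7, d8, d10, d11, d13} = {d4}
So ⟦new nurse who sang beside d3⟧ = {d4}.

{d4}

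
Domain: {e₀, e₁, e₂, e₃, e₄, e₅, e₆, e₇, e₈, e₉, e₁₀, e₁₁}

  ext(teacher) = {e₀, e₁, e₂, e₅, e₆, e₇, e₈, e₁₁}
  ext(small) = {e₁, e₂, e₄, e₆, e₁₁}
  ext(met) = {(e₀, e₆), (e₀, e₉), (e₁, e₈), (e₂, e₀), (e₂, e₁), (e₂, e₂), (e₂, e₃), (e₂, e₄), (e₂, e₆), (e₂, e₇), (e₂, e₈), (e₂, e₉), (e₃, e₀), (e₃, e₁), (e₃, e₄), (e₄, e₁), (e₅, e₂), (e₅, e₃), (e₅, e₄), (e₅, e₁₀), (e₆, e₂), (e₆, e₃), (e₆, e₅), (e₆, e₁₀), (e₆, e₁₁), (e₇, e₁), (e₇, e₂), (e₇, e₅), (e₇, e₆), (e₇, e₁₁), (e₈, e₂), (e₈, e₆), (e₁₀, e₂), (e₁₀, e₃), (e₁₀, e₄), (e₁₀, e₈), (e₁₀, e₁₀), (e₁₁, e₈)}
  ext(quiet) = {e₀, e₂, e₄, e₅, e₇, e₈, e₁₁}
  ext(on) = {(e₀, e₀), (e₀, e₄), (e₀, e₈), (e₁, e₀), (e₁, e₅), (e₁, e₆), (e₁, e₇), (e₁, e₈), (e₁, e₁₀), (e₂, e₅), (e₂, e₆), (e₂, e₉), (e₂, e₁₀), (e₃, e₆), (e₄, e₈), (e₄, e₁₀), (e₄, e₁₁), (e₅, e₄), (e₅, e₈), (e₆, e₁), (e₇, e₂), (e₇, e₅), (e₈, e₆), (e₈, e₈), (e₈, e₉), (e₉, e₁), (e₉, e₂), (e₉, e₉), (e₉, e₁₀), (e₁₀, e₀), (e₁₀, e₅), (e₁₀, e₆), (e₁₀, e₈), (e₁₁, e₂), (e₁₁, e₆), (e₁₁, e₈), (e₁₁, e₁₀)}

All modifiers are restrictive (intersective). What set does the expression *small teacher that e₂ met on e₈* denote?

{e₁}

⟦that e₂ met⟧ = {x : ⟨e₂, x⟩ ∈ ⟦met⟧} = {e₀, e₁, e₂, e₃, e₄, e₆, e₇, e₈, e₉}
⟦on e₈⟧ = {x : ⟨x, e₈⟩ ∈ ⟦on⟧} = {e₀, e₁, e₄, e₅, e₈, e₁₀, e₁₁}
⟦teacher⟧ = {e₀, e₁, e₂, e₅, e₆, e₇, e₈, e₁₁}
… ∩ ⟦that e₂ met⟧ = {e₀, e₁, e₂, e₅, e₆, e₇, e₈, e₁₁} ∩ {e₀, e₁, e₂, e₃, e₄, e₆, e₇, e₈, e₉} = {e₀, e₁, e₂, e₆, e₇, e₈}
… ∩ ⟦on e₈⟧ = {e₀, e₁, e₂, e₆, e₇, e₈} ∩ {e₀, e₁, e₄, e₅, e₈, e₁₀, e₁₁} = {e₀, e₁, e₈}
… ∩ ⟦small⟧ = {e₀, e₁, e₈} ∩ {e₁, e₂, e₄, e₆, e₁₁} = {e₁}
So ⟦small teacher that e₂ met on e₈⟧ = {e₁}.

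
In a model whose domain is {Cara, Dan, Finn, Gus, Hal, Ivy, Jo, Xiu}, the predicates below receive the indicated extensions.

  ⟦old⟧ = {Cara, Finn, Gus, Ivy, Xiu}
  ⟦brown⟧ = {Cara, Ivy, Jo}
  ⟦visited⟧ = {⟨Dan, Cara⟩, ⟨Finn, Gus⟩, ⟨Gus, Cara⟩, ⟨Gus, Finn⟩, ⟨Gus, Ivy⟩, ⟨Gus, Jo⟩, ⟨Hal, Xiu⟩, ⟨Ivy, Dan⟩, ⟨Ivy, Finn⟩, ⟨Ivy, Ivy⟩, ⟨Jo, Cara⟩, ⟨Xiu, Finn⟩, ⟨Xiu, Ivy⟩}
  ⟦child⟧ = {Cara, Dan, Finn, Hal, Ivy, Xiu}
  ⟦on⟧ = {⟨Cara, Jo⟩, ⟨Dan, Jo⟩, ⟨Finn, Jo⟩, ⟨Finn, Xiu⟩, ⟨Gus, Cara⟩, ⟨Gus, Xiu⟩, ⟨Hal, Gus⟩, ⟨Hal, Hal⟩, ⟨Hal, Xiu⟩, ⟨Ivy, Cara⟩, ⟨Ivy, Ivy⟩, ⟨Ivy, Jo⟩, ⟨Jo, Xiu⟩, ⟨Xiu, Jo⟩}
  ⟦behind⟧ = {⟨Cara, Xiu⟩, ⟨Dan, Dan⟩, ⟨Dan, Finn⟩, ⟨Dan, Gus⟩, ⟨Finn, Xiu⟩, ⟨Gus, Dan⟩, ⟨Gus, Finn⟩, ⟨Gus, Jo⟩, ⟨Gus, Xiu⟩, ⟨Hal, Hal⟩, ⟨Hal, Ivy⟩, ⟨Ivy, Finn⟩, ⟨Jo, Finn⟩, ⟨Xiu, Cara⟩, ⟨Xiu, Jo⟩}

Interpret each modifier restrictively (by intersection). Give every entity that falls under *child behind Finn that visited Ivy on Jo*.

⟦behind Finn⟧ = {x : ⟨x, Finn⟩ ∈ ⟦behind⟧} = {Dan, Gus, Ivy, Jo}
⟦that visited Ivy⟧ = {x : ⟨x, Ivy⟩ ∈ ⟦visited⟧} = {Gus, Ivy, Xiu}
⟦on Jo⟧ = {x : ⟨x, Jo⟩ ∈ ⟦on⟧} = {Cara, Dan, Finn, Ivy, Xiu}
⟦child⟧ = {Cara, Dan, Finn, Hal, Ivy, Xiu}
… ∩ ⟦behind Finn⟧ = {Cara, Dan, Finn, Hal, Ivy, Xiu} ∩ {Dan, Gus, Ivy, Jo} = {Dan, Ivy}
… ∩ ⟦that visited Ivy⟧ = {Dan, Ivy} ∩ {Gus, Ivy, Xiu} = {Ivy}
… ∩ ⟦on Jo⟧ = {Ivy} ∩ {Cara, Dan, Finn, Ivy, Xiu} = {Ivy}
So ⟦child behind Finn that visited Ivy on Jo⟧ = {Ivy}.

{Ivy}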